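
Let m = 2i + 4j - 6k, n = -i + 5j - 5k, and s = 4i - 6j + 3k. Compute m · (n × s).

-14

n × s:
i: 5·3 - (-5)·(-6) = 15 - 30 = -15
j: (-5)·4 - (-1)·3 = -20 - (-3) = -17
k: (-1)·(-6) - 5·4 = 6 - 20 = -14
n × s = (-15, -17, -14)
m · (n × s) = 2·(-15) + 4·(-17) + (-6)·(-14) = -30 - 68 + 84 = -14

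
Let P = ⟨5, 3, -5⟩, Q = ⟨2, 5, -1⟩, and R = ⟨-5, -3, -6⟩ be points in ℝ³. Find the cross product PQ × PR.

PQ = (-3, 2, 4)
PR = (-10, -6, -1)
i: 2·(-1) - 4·(-6) = -2 - (-24) = 22
j: 4·(-10) - (-3)·(-1) = -40 - 3 = -43
k: (-3)·(-6) - 2·(-10) = 18 - (-20) = 38
PQ × PR = (22, -43, 38)

(22, -43, 38)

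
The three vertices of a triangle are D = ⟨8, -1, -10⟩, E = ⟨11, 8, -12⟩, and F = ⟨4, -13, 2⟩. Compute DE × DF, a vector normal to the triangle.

DE = (3, 9, -2)
DF = (-4, -12, 12)
i: 9·12 - (-2)·(-12) = 108 - 24 = 84
j: (-2)·(-4) - 3·12 = 8 - 36 = -28
k: 3·(-12) - 9·(-4) = -36 - (-36) = 0
DE × DF = (84, -28, 0)

(84, -28, 0)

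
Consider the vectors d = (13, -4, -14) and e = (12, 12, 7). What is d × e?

i: (-4)·7 - (-14)·12 = -28 - (-168) = 140
j: (-14)·12 - 13·7 = -168 - 91 = -259
k: 13·12 - (-4)·12 = 156 - (-48) = 204
d × e = (140, -259, 204)

(140, -259, 204)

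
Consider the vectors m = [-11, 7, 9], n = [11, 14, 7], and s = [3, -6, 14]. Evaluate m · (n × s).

n × s:
i: 14·14 - 7·(-6) = 196 - (-42) = 238
j: 7·3 - 11·14 = 21 - 154 = -133
k: 11·(-6) - 14·3 = -66 - 42 = -108
n × s = (238, -133, -108)
m · (n × s) = (-11)·238 + 7·(-133) + 9·(-108) = -2618 - 931 - 972 = -4521

-4521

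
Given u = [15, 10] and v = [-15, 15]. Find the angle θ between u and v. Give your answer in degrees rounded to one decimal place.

u · v = 15·(-15) + 10·15 = -225 + 150 = -75
|u|² = 225 + 100 = 325,  |u| = √325 ≈ 18.027756
|v|² = 225 + 225 = 450,  |v| = √450 ≈ 21.213203
cos θ = -75 / (18.027756 · 21.213203) ≈ -0.19612
θ = arccos(-0.19612) ≈ 101.3°

101.3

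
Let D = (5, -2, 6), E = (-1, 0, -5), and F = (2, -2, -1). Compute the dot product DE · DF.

DE = E − D = (-6, 2, -11)
DF = F − D = (-3, 0, -7)
DE · DF = (-6)·(-3) + 2·0 + (-11)·(-7) = 18 + 0 + 77 = 95

95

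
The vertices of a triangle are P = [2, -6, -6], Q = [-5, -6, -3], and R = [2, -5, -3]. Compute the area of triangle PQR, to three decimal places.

PQ = (-7, 0, 3),  PR = (0, 1, 3)
i: 0·3 - 3·1 = 0 - 3 = -3
j: 3·0 - (-7)·3 = 0 - (-21) = 21
k: (-7)·1 - 0·0 = -7 - 0 = -7
PQ × PR = (-3, 21, -7)
|PQ × PR| = √499 ≈ 22.3383
area = ½ · 22.3383 ≈ 11.169

11.169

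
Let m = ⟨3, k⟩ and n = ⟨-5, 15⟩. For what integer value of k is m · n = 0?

1

m · n = 3·(-5) + k·15 = -15 + 15k
Set equal to 0: 15k = 15, so k = 1.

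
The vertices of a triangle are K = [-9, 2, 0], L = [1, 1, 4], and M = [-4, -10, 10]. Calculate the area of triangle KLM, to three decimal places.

72.576

KL = (10, -1, 4),  KM = (5, -12, 10)
i: (-1)·10 - 4·(-12) = -10 - (-48) = 38
j: 4·5 - 10·10 = 20 - 100 = -80
k: 10·(-12) - (-1)·5 = -120 - (-5) = -115
KL × KM = (38, -80, -115)
|KL × KM| = √21069 ≈ 145.1516
area = ½ · 145.1516 ≈ 72.576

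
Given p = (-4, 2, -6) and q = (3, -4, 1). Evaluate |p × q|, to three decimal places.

27.928

i: 2·1 - (-6)·(-4) = 2 - 24 = -22
j: (-6)·3 - (-4)·1 = -18 - (-4) = -14
k: (-4)·(-4) - 2·3 = 16 - 6 = 10
p × q = (-22, -14, 10)
|p × q| = √((-22)² + (-14)² + 10²) = √780 ≈ 27.9285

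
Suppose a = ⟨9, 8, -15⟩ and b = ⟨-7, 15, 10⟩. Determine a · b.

-93

a · b = 9·(-7) + 8·15 + (-15)·10 = -63 + 120 - 150 = -93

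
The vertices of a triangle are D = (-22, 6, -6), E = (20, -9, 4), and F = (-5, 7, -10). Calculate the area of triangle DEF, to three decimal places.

DE = (42, -15, 10),  DF = (17, 1, -4)
i: (-15)·(-4) - 10·1 = 60 - 10 = 50
j: 10·17 - 42·(-4) = 170 - (-168) = 338
k: 42·1 - (-15)·17 = 42 - (-255) = 297
DE × DF = (50, 338, 297)
|DE × DF| = √204953 ≈ 452.7174
area = ½ · 452.7174 ≈ 226.359

226.359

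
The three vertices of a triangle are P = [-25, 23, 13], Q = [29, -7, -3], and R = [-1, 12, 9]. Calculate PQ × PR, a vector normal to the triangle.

(-56, -168, 126)

PQ = (54, -30, -16)
PR = (24, -11, -4)
i: (-30)·(-4) - (-16)·(-11) = 120 - 176 = -56
j: (-16)·24 - 54·(-4) = -384 - (-216) = -168
k: 54·(-11) - (-30)·24 = -594 - (-720) = 126
PQ × PR = (-56, -168, 126)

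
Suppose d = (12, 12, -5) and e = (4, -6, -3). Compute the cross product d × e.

(-66, 16, -120)

i: 12·(-3) - (-5)·(-6) = -36 - 30 = -66
j: (-5)·4 - 12·(-3) = -20 - (-36) = 16
k: 12·(-6) - 12·4 = -72 - 48 = -120
d × e = (-66, 16, -120)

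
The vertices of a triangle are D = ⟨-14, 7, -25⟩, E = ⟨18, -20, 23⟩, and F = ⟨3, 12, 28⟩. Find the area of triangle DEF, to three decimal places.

DE = (32, -27, 48),  DF = (17, 5, 53)
i: (-27)·53 - 48·5 = -1431 - 240 = -1671
j: 48·17 - 32·53 = 816 - 1696 = -880
k: 32·5 - (-27)·17 = 160 - (-459) = 619
DE × DF = (-1671, -880, 619)
|DE × DF| = √3949802 ≈ 1987.4109
area = ½ · 1987.4109 ≈ 993.705

993.705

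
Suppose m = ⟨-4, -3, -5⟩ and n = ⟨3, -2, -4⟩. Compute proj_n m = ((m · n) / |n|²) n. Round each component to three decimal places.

(1.448, -0.966, -1.931)

m · n = (-4)·3 + (-3)·(-2) + (-5)·(-4) = -12 + 6 + 20 = 14
|n|² = 9 + 4 + 16 = 29
proj_n m = (14/29) · (3, -2, -4) ≈ (1.448, -0.966, -1.931)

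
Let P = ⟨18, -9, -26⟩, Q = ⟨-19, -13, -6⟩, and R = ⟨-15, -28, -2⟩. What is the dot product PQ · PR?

1777

PQ = Q − P = (-37, -4, 20)
PR = R − P = (-33, -19, 24)
PQ · PR = (-37)·(-33) + (-4)·(-19) + 20·24 = 1221 + 76 + 480 = 1777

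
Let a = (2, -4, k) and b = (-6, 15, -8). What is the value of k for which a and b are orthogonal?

-9

a · b = 2·(-6) + (-4)·15 + k·(-8) = -72 - 8k
Set equal to 0: -8k = 72, so k = -9.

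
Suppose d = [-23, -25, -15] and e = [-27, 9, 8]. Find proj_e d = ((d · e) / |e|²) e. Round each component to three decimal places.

d · e = (-23)·(-27) + (-25)·9 + (-15)·8 = 621 - 225 - 120 = 276
|e|² = 729 + 81 + 64 = 874
proj_e d = (276/874) · (-27, 9, 8) ≈ (-8.526, 2.842, 2.526)

(-8.526, 2.842, 2.526)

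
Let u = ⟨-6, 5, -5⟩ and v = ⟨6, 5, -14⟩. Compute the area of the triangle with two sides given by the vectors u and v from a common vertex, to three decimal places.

68.229

i: 5·(-14) - (-5)·5 = -70 - (-25) = -45
j: (-5)·6 - (-6)·(-14) = -30 - 84 = -114
k: (-6)·5 - 5·6 = -30 - 30 = -60
u × v = (-45, -114, -60)
|u × v| = √((-45)² + (-114)² + (-60)²) = √18621 ≈ 136.4588
area = ½ · 136.4588 ≈ 68.229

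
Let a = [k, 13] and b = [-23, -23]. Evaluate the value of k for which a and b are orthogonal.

a · b = k·(-23) + 13·(-23) = -299 - 23k
Set equal to 0: -23k = 299, so k = -13.

-13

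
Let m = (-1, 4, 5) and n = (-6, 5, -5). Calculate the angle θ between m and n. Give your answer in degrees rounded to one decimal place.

89.0

m · n = (-1)·(-6) + 4·5 + 5·(-5) = 6 + 20 - 25 = 1
|m|² = 1 + 16 + 25 = 42,  |m| = √42 ≈ 6.480741
|n|² = 36 + 25 + 25 = 86,  |n| = √86 ≈ 9.273618
cos θ = 1 / (6.480741 · 9.273618) ≈ 0.01664
θ = arccos(0.01664) ≈ 89.0°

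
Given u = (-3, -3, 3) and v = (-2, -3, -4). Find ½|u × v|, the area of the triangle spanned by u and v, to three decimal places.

13.910

i: (-3)·(-4) - 3·(-3) = 12 - (-9) = 21
j: 3·(-2) - (-3)·(-4) = -6 - 12 = -18
k: (-3)·(-3) - (-3)·(-2) = 9 - 6 = 3
u × v = (21, -18, 3)
|u × v| = √(21² + (-18)² + 3²) = √774 ≈ 27.8209
area = ½ · 27.8209 ≈ 13.910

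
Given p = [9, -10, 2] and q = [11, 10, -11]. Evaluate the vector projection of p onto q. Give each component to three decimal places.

p · q = 9·11 + (-10)·10 + 2·(-11) = 99 - 100 - 22 = -23
|q|² = 121 + 100 + 121 = 342
proj_q p = (-23/342) · (11, 10, -11) ≈ (-0.740, -0.673, 0.740)

(-0.740, -0.673, 0.740)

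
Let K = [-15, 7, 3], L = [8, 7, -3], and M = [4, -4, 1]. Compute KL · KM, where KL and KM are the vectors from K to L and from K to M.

KL = L − K = (23, 0, -6)
KM = M − K = (19, -11, -2)
KL · KM = 23·19 + 0·(-11) + (-6)·(-2) = 437 + 0 + 12 = 449

449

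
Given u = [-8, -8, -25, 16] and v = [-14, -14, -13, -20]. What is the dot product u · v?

229

u · v = (-8)·(-14) + (-8)·(-14) + (-25)·(-13) + 16·(-20) = 112 + 112 + 325 - 320 = 229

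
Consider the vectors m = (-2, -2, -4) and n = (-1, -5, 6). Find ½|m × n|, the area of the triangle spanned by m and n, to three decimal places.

18.330

i: (-2)·6 - (-4)·(-5) = -12 - 20 = -32
j: (-4)·(-1) - (-2)·6 = 4 - (-12) = 16
k: (-2)·(-5) - (-2)·(-1) = 10 - 2 = 8
m × n = (-32, 16, 8)
|m × n| = √((-32)² + 16² + 8²) = √1344 ≈ 36.6606
area = ½ · 36.6606 ≈ 18.330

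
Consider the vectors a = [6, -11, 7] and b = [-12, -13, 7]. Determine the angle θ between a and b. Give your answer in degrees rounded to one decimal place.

a · b = 6·(-12) + (-11)·(-13) + 7·7 = -72 + 143 + 49 = 120
|a|² = 36 + 121 + 49 = 206,  |a| = √206 ≈ 14.352700
|b|² = 144 + 169 + 49 = 362,  |b| = √362 ≈ 19.026298
cos θ = 120 / (14.352700 · 19.026298) ≈ 0.43943
θ = arccos(0.43943) ≈ 63.9°

63.9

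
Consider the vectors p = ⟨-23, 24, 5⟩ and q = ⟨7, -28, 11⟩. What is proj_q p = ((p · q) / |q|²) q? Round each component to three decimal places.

(-5.709, 22.834, -8.971)

p · q = (-23)·7 + 24·(-28) + 5·11 = -161 - 672 + 55 = -778
|q|² = 49 + 784 + 121 = 954
proj_q p = (-778/954) · (7, -28, 11) ≈ (-5.709, 22.834, -8.971)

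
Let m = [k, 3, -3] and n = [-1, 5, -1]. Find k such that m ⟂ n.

18

m · n = k·(-1) + 3·5 + (-3)·(-1) = 18 - 1k
Set equal to 0: -1k = -18, so k = 18.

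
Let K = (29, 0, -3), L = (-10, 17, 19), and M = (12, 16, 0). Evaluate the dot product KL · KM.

1001

KL = L − K = (-39, 17, 22)
KM = M − K = (-17, 16, 3)
KL · KM = (-39)·(-17) + 17·16 + 22·3 = 663 + 272 + 66 = 1001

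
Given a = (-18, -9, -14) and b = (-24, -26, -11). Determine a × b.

(-265, 138, 252)

i: (-9)·(-11) - (-14)·(-26) = 99 - 364 = -265
j: (-14)·(-24) - (-18)·(-11) = 336 - 198 = 138
k: (-18)·(-26) - (-9)·(-24) = 468 - 216 = 252
a × b = (-265, 138, 252)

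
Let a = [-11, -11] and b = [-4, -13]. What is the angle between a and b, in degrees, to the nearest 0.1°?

27.9

a · b = (-11)·(-4) + (-11)·(-13) = 44 + 143 = 187
|a|² = 121 + 121 = 242,  |a| = √242 ≈ 15.556349
|b|² = 16 + 169 = 185,  |b| = √185 ≈ 13.601471
cos θ = 187 / (15.556349 · 13.601471) ≈ 0.88379
θ = arccos(0.88379) ≈ 27.9°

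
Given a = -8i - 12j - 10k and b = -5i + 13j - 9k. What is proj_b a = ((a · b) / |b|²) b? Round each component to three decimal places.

(0.473, -1.229, 0.851)

a · b = (-8)·(-5) + (-12)·13 + (-10)·(-9) = 40 - 156 + 90 = -26
|b|² = 25 + 169 + 81 = 275
proj_b a = (-26/275) · (-5, 13, -9) ≈ (0.473, -1.229, 0.851)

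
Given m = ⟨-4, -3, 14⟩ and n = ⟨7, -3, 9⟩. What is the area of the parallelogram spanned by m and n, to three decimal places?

i: (-3)·9 - 14·(-3) = -27 - (-42) = 15
j: 14·7 - (-4)·9 = 98 - (-36) = 134
k: (-4)·(-3) - (-3)·7 = 12 - (-21) = 33
m × n = (15, 134, 33)
|m × n| = √(15² + 134² + 33²) = √19270 ≈ 138.8164

138.816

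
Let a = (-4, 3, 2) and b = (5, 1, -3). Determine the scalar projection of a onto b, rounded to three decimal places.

a · b = (-4)·5 + 3·1 + 2·(-3) = -20 + 3 - 6 = -23
|b| = √(25 + 1 + 9) = √35 ≈ 5.9161
comp_b a = -23 / √35 ≈ -3.888

-3.888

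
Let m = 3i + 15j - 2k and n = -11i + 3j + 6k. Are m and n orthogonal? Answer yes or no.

yes

m · n = 3·(-11) + 15·3 + (-2)·6 = -33 + 45 - 12 = 0
Zero, so the vectors are orthogonal.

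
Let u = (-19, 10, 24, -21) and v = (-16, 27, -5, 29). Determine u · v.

u · v = (-19)·(-16) + 10·27 + 24·(-5) + (-21)·29 = 304 + 270 - 120 - 609 = -155

-155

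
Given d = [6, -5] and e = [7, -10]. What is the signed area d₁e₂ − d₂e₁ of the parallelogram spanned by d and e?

-25

6·(-10) - (-5)·7 = -60 - (-35) = -25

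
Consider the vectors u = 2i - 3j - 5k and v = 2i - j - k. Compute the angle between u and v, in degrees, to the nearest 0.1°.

37.4

u · v = 2·2 + (-3)·(-1) + (-5)·(-1) = 4 + 3 + 5 = 12
|u|² = 4 + 9 + 25 = 38,  |u| = √38 ≈ 6.164414
|v|² = 4 + 1 + 1 = 6,  |v| = √6 ≈ 2.449490
cos θ = 12 / (6.164414 · 2.449490) ≈ 0.79472
θ = arccos(0.79472) ≈ 37.4°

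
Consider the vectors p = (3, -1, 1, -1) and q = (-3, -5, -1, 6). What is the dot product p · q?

p · q = 3·(-3) + (-1)·(-5) + 1·(-1) + (-1)·6 = -9 + 5 - 1 - 6 = -11

-11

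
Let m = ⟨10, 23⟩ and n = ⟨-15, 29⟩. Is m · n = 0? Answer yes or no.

m · n = 10·(-15) + 23·29 = -150 + 667 = 517
Nonzero, so the vectors are not orthogonal.

no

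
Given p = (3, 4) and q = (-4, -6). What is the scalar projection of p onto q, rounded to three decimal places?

p · q = 3·(-4) + 4·(-6) = -12 - 24 = -36
|q| = √(16 + 36) = √52 ≈ 7.2111
comp_q p = -36 / √52 ≈ -4.992

-4.992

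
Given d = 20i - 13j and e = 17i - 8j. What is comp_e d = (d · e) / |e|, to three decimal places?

23.632

d · e = 20·17 + (-13)·(-8) = 340 + 104 = 444
|e| = √(289 + 64) = √353 ≈ 18.7883
comp_e d = 444 / √353 ≈ 23.632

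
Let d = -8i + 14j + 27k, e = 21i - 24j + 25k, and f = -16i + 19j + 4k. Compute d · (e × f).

e × f:
i: (-24)·4 - 25·19 = -96 - 475 = -571
j: 25·(-16) - 21·4 = -400 - 84 = -484
k: 21·19 - (-24)·(-16) = 399 - 384 = 15
e × f = (-571, -484, 15)
d · (e × f) = (-8)·(-571) + 14·(-484) + 27·15 = 4568 - 6776 + 405 = -1803

-1803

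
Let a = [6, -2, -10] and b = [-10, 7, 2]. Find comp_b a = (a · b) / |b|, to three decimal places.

a · b = 6·(-10) + (-2)·7 + (-10)·2 = -60 - 14 - 20 = -94
|b| = √(100 + 49 + 4) = √153 ≈ 12.3693
comp_b a = -94 / √153 ≈ -7.599

-7.599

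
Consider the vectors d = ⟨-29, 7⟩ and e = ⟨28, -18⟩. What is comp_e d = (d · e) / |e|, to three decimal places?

d · e = (-29)·28 + 7·(-18) = -812 - 126 = -938
|e| = √(784 + 324) = √1108 ≈ 33.2866
comp_e d = -938 / √1108 ≈ -28.179

-28.179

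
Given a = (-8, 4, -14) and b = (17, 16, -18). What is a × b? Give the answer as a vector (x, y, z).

i: 4·(-18) - (-14)·16 = -72 - (-224) = 152
j: (-14)·17 - (-8)·(-18) = -238 - 144 = -382
k: (-8)·16 - 4·17 = -128 - 68 = -196
a × b = (152, -382, -196)

(152, -382, -196)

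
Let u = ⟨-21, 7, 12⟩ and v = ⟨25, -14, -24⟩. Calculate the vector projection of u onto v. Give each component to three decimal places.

(-16.303, 9.130, 15.651)

u · v = (-21)·25 + 7·(-14) + 12·(-24) = -525 - 98 - 288 = -911
|v|² = 625 + 196 + 576 = 1397
proj_v u = (-911/1397) · (25, -14, -24) ≈ (-16.303, 9.130, 15.651)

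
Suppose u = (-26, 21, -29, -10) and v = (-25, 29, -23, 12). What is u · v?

1806

u · v = (-26)·(-25) + 21·29 + (-29)·(-23) + (-10)·12 = 650 + 609 + 667 - 120 = 1806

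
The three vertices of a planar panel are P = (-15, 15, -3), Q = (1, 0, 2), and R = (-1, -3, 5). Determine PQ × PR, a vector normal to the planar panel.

(-30, -58, -78)

PQ = (16, -15, 5)
PR = (14, -18, 8)
i: (-15)·8 - 5·(-18) = -120 - (-90) = -30
j: 5·14 - 16·8 = 70 - 128 = -58
k: 16·(-18) - (-15)·14 = -288 - (-210) = -78
PQ × PR = (-30, -58, -78)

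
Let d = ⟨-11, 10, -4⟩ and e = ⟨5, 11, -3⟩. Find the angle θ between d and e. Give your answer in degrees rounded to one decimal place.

d · e = (-11)·5 + 10·11 + (-4)·(-3) = -55 + 110 + 12 = 67
|d|² = 121 + 100 + 16 = 237,  |d| = √237 ≈ 15.394804
|e|² = 25 + 121 + 9 = 155,  |e| = √155 ≈ 12.449900
cos θ = 67 / (15.394804 · 12.449900) ≈ 0.34957
θ = arccos(0.34957) ≈ 69.5°

69.5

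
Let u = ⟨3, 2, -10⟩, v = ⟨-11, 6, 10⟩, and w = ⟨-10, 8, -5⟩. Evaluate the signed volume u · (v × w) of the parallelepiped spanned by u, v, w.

-360

v × w:
i: 6·(-5) - 10·8 = -30 - 80 = -110
j: 10·(-10) - (-11)·(-5) = -100 - 55 = -155
k: (-11)·8 - 6·(-10) = -88 - (-60) = -28
v × w = (-110, -155, -28)
u · (v × w) = 3·(-110) + 2·(-155) + (-10)·(-28) = -330 - 310 + 280 = -360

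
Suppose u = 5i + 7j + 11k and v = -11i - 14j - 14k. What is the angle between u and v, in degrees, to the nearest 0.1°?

u · v = 5·(-11) + 7·(-14) + 11·(-14) = -55 - 98 - 154 = -307
|u|² = 25 + 49 + 121 = 195,  |u| = √195 ≈ 13.964240
|v|² = 121 + 196 + 196 = 513,  |v| = √513 ≈ 22.649503
cos θ = -307 / (13.964240 · 22.649503) ≈ -0.97065
θ = arccos(-0.97065) ≈ 166.1°

166.1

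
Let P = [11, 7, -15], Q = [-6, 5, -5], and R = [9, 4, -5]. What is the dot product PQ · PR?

140

PQ = Q − P = (-17, -2, 10)
PR = R − P = (-2, -3, 10)
PQ · PR = (-17)·(-2) + (-2)·(-3) + 10·10 = 34 + 6 + 100 = 140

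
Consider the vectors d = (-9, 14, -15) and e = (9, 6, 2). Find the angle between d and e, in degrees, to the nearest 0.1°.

96.3

d · e = (-9)·9 + 14·6 + (-15)·2 = -81 + 84 - 30 = -27
|d|² = 81 + 196 + 225 = 502,  |d| = √502 ≈ 22.405357
|e|² = 81 + 36 + 4 = 121,  |e| = √121 ≈ 11.000000
cos θ = -27 / (22.405357 · 11.000000) ≈ -0.10955
θ = arccos(-0.10955) ≈ 96.3°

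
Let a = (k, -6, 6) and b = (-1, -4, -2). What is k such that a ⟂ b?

a · b = k·(-1) + (-6)·(-4) + 6·(-2) = 12 - 1k
Set equal to 0: -1k = -12, so k = 12.

12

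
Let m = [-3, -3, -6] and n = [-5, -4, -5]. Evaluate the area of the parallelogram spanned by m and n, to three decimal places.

17.748

i: (-3)·(-5) - (-6)·(-4) = 15 - 24 = -9
j: (-6)·(-5) - (-3)·(-5) = 30 - 15 = 15
k: (-3)·(-4) - (-3)·(-5) = 12 - 15 = -3
m × n = (-9, 15, -3)
|m × n| = √((-9)² + 15² + (-3)²) = √315 ≈ 17.7482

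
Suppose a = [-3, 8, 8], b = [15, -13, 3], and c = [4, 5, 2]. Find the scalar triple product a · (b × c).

995

b × c:
i: (-13)·2 - 3·5 = -26 - 15 = -41
j: 3·4 - 15·2 = 12 - 30 = -18
k: 15·5 - (-13)·4 = 75 - (-52) = 127
b × c = (-41, -18, 127)
a · (b × c) = (-3)·(-41) + 8·(-18) + 8·127 = 123 - 144 + 1016 = 995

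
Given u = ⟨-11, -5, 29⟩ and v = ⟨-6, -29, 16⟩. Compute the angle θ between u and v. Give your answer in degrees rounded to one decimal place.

50.3

u · v = (-11)·(-6) + (-5)·(-29) + 29·16 = 66 + 145 + 464 = 675
|u|² = 121 + 25 + 841 = 987,  |u| = √987 ≈ 31.416556
|v|² = 36 + 841 + 256 = 1133,  |v| = √1133 ≈ 33.660065
cos θ = 675 / (31.416556 · 33.660065) ≈ 0.63831
θ = arccos(0.63831) ≈ 50.3°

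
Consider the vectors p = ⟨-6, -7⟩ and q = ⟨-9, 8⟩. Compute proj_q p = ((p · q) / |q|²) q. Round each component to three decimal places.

(0.124, -0.110)

p · q = (-6)·(-9) + (-7)·8 = 54 - 56 = -2
|q|² = 81 + 64 = 145
proj_q p = (-2/145) · (-9, 8) ≈ (0.124, -0.110)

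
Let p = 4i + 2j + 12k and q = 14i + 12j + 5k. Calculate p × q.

i: 2·5 - 12·12 = 10 - 144 = -134
j: 12·14 - 4·5 = 168 - 20 = 148
k: 4·12 - 2·14 = 48 - 28 = 20
p × q = (-134, 148, 20)

(-134, 148, 20)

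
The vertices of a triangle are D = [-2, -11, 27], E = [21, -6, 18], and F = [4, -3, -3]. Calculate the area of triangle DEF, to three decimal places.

DE = (23, 5, -9),  DF = (6, 8, -30)
i: 5·(-30) - (-9)·8 = -150 - (-72) = -78
j: (-9)·6 - 23·(-30) = -54 - (-690) = 636
k: 23·8 - 5·6 = 184 - 30 = 154
DE × DF = (-78, 636, 154)
|DE × DF| = √434296 ≈ 659.0114
area = ½ · 659.0114 ≈ 329.506

329.506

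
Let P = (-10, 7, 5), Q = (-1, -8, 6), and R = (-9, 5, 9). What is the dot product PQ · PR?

43

PQ = Q − P = (9, -15, 1)
PR = R − P = (1, -2, 4)
PQ · PR = 9·1 + (-15)·(-2) + 1·4 = 9 + 30 + 4 = 43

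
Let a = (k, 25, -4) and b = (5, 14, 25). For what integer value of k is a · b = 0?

a · b = k·5 + 25·14 + (-4)·25 = 250 + 5k
Set equal to 0: 5k = -250, so k = -50.

-50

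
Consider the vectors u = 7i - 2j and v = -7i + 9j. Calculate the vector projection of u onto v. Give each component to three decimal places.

(3.608, -4.638)

u · v = 7·(-7) + (-2)·9 = -49 - 18 = -67
|v|² = 49 + 81 = 130
proj_v u = (-67/130) · (-7, 9) ≈ (3.608, -4.638)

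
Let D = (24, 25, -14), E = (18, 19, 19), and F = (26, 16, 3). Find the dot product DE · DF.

DE = E − D = (-6, -6, 33)
DF = F − D = (2, -9, 17)
DE · DF = (-6)·2 + (-6)·(-9) + 33·17 = -12 + 54 + 561 = 603

603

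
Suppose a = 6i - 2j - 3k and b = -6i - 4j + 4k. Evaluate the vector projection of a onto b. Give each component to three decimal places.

(3.529, 2.353, -2.353)

a · b = 6·(-6) + (-2)·(-4) + (-3)·4 = -36 + 8 - 12 = -40
|b|² = 36 + 16 + 16 = 68
proj_b a = (-40/68) · (-6, -4, 4) ≈ (3.529, 2.353, -2.353)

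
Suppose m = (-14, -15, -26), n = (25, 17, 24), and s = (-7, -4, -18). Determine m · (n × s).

-1784

n × s:
i: 17·(-18) - 24·(-4) = -306 - (-96) = -210
j: 24·(-7) - 25·(-18) = -168 - (-450) = 282
k: 25·(-4) - 17·(-7) = -100 - (-119) = 19
n × s = (-210, 282, 19)
m · (n × s) = (-14)·(-210) + (-15)·282 + (-26)·19 = 2940 - 4230 - 494 = -1784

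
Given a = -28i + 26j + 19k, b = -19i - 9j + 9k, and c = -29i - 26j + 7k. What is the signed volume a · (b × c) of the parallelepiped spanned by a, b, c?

b × c:
i: (-9)·7 - 9·(-26) = -63 - (-234) = 171
j: 9·(-29) - (-19)·7 = -261 - (-133) = -128
k: (-19)·(-26) - (-9)·(-29) = 494 - 261 = 233
b × c = (171, -128, 233)
a · (b × c) = (-28)·171 + 26·(-128) + 19·233 = -4788 - 3328 + 4427 = -3689

-3689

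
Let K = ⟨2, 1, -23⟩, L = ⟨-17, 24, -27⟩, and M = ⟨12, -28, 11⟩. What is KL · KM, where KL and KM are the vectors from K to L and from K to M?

-993

KL = L − K = (-19, 23, -4)
KM = M − K = (10, -29, 34)
KL · KM = (-19)·10 + 23·(-29) + (-4)·34 = -190 - 667 - 136 = -993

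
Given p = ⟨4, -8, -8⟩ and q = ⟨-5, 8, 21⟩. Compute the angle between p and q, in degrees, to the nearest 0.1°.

155.8

p · q = 4·(-5) + (-8)·8 + (-8)·21 = -20 - 64 - 168 = -252
|p|² = 16 + 64 + 64 = 144,  |p| = √144 ≈ 12.000000
|q|² = 25 + 64 + 441 = 530,  |q| = √530 ≈ 23.021729
cos θ = -252 / (12.000000 · 23.021729) ≈ -0.91218
θ = arccos(-0.91218) ≈ 155.8°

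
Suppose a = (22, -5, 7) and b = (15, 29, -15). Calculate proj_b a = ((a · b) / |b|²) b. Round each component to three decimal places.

a · b = 22·15 + (-5)·29 + 7·(-15) = 330 - 145 - 105 = 80
|b|² = 225 + 841 + 225 = 1291
proj_b a = (80/1291) · (15, 29, -15) ≈ (0.930, 1.797, -0.930)

(0.930, 1.797, -0.930)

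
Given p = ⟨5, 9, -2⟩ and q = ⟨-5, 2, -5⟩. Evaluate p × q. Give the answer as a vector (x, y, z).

i: 9·(-5) - (-2)·2 = -45 - (-4) = -41
j: (-2)·(-5) - 5·(-5) = 10 - (-25) = 35
k: 5·2 - 9·(-5) = 10 - (-45) = 55
p × q = (-41, 35, 55)

(-41, 35, 55)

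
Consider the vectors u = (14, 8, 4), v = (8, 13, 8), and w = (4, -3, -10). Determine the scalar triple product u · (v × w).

v × w:
i: 13·(-10) - 8·(-3) = -130 - (-24) = -106
j: 8·4 - 8·(-10) = 32 - (-80) = 112
k: 8·(-3) - 13·4 = -24 - 52 = -76
v × w = (-106, 112, -76)
u · (v × w) = 14·(-106) + 8·112 + 4·(-76) = -1484 + 896 - 304 = -892

-892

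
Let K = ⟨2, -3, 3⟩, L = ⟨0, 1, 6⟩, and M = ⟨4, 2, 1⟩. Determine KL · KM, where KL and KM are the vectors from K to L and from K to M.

KL = L − K = (-2, 4, 3)
KM = M − K = (2, 5, -2)
KL · KM = (-2)·2 + 4·5 + 3·(-2) = -4 + 20 - 6 = 10

10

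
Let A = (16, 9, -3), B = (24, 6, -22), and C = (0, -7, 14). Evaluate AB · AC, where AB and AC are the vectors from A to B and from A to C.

AB = B − A = (8, -3, -19)
AC = C − A = (-16, -16, 17)
AB · AC = 8·(-16) + (-3)·(-16) + (-19)·17 = -128 + 48 - 323 = -403

-403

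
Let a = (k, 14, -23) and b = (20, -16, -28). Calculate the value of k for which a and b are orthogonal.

a · b = k·20 + 14·(-16) + (-23)·(-28) = 420 + 20k
Set equal to 0: 20k = -420, so k = -21.

-21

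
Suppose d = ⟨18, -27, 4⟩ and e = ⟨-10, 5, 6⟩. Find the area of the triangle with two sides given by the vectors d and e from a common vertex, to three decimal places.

147.841

i: (-27)·6 - 4·5 = -162 - 20 = -182
j: 4·(-10) - 18·6 = -40 - 108 = -148
k: 18·5 - (-27)·(-10) = 90 - 270 = -180
d × e = (-182, -148, -180)
|d × e| = √((-182)² + (-148)² + (-180)²) = √87428 ≈ 295.6823
area = ½ · 295.6823 ≈ 147.841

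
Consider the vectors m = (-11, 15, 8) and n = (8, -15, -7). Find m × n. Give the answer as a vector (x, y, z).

(15, -13, 45)

i: 15·(-7) - 8·(-15) = -105 - (-120) = 15
j: 8·8 - (-11)·(-7) = 64 - 77 = -13
k: (-11)·(-15) - 15·8 = 165 - 120 = 45
m × n = (15, -13, 45)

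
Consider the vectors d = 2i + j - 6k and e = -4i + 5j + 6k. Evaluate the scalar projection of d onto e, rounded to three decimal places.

d · e = 2·(-4) + 1·5 + (-6)·6 = -8 + 5 - 36 = -39
|e| = √(16 + 25 + 36) = √77 ≈ 8.7750
comp_e d = -39 / √77 ≈ -4.444

-4.444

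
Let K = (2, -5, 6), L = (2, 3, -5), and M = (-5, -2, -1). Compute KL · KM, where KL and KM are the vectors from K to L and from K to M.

KL = L − K = (0, 8, -11)
KM = M − K = (-7, 3, -7)
KL · KM = 0·(-7) + 8·3 + (-11)·(-7) = 0 + 24 + 77 = 101

101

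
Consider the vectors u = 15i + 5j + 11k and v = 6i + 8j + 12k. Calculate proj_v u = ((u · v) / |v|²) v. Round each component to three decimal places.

(6.443, 8.590, 12.885)

u · v = 15·6 + 5·8 + 11·12 = 90 + 40 + 132 = 262
|v|² = 36 + 64 + 144 = 244
proj_v u = (262/244) · (6, 8, 12) ≈ (6.443, 8.590, 12.885)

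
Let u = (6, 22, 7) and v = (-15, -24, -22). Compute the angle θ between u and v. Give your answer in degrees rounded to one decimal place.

u · v = 6·(-15) + 22·(-24) + 7·(-22) = -90 - 528 - 154 = -772
|u|² = 36 + 484 + 49 = 569,  |u| = √569 ≈ 23.853721
|v|² = 225 + 576 + 484 = 1285,  |v| = √1285 ≈ 35.846897
cos θ = -772 / (23.853721 · 35.846897) ≈ -0.90284
θ = arccos(-0.90284) ≈ 154.5°

154.5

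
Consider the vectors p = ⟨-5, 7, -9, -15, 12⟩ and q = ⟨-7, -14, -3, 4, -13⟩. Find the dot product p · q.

p · q = (-5)·(-7) + 7·(-14) + (-9)·(-3) + (-15)·4 + 12·(-13) = 35 - 98 + 27 - 60 - 156 = -252

-252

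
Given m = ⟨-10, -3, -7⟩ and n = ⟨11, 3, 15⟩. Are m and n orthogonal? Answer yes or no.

m · n = (-10)·11 + (-3)·3 + (-7)·15 = -110 - 9 - 105 = -224
Nonzero, so the vectors are not orthogonal.

no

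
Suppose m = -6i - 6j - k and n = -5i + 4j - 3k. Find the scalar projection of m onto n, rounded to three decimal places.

1.273

m · n = (-6)·(-5) + (-6)·4 + (-1)·(-3) = 30 - 24 + 3 = 9
|n| = √(25 + 16 + 9) = √50 ≈ 7.0711
comp_n m = 9 / √50 ≈ 1.273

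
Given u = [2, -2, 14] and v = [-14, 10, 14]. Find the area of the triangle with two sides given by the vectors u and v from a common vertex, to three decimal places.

i: (-2)·14 - 14·10 = -28 - 140 = -168
j: 14·(-14) - 2·14 = -196 - 28 = -224
k: 2·10 - (-2)·(-14) = 20 - 28 = -8
u × v = (-168, -224, -8)
|u × v| = √((-168)² + (-224)² + (-8)²) = √78464 ≈ 280.1143
area = ½ · 280.1143 ≈ 140.057

140.057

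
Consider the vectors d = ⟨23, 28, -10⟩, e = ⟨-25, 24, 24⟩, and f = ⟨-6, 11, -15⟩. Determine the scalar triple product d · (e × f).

-27574

e × f:
i: 24·(-15) - 24·11 = -360 - 264 = -624
j: 24·(-6) - (-25)·(-15) = -144 - 375 = -519
k: (-25)·11 - 24·(-6) = -275 - (-144) = -131
e × f = (-624, -519, -131)
d · (e × f) = 23·(-624) + 28·(-519) + (-10)·(-131) = -14352 - 14532 + 1310 = -27574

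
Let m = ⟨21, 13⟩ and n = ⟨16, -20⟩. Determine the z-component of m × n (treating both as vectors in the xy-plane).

-628

21·(-20) - 13·16 = -420 - 208 = -628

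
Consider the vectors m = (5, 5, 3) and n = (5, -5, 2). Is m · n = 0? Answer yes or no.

m · n = 5·5 + 5·(-5) + 3·2 = 25 - 25 + 6 = 6
Nonzero, so the vectors are not orthogonal.

no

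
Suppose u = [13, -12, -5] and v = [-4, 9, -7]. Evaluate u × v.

(129, 111, 69)

i: (-12)·(-7) - (-5)·9 = 84 - (-45) = 129
j: (-5)·(-4) - 13·(-7) = 20 - (-91) = 111
k: 13·9 - (-12)·(-4) = 117 - 48 = 69
u × v = (129, 111, 69)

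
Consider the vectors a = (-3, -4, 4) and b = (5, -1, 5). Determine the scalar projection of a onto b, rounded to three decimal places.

a · b = (-3)·5 + (-4)·(-1) + 4·5 = -15 + 4 + 20 = 9
|b| = √(25 + 1 + 25) = √51 ≈ 7.1414
comp_b a = 9 / √51 ≈ 1.260

1.260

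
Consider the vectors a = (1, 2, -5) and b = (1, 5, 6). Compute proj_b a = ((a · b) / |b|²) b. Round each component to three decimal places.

(-0.306, -1.532, -1.839)

a · b = 1·1 + 2·5 + (-5)·6 = 1 + 10 - 30 = -19
|b|² = 1 + 25 + 36 = 62
proj_b a = (-19/62) · (1, 5, 6) ≈ (-0.306, -1.532, -1.839)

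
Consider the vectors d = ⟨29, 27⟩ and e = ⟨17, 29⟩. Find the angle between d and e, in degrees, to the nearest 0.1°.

d · e = 29·17 + 27·29 = 493 + 783 = 1276
|d|² = 841 + 729 = 1570,  |d| = √1570 ≈ 39.623226
|e|² = 289 + 841 = 1130,  |e| = √1130 ≈ 33.615473
cos θ = 1276 / (39.623226 · 33.615473) ≈ 0.95799
θ = arccos(0.95799) ≈ 16.7°

16.7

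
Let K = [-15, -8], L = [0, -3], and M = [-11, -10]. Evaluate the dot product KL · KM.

50

KL = L − K = (15, 5)
KM = M − K = (4, -2)
KL · KM = 15·4 + 5·(-2) = 60 - 10 = 50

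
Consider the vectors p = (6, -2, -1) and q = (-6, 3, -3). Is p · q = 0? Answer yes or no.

no

p · q = 6·(-6) + (-2)·3 + (-1)·(-3) = -36 - 6 + 3 = -39
Nonzero, so the vectors are not orthogonal.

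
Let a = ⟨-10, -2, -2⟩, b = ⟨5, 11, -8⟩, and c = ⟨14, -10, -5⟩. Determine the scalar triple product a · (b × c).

1932

b × c:
i: 11·(-5) - (-8)·(-10) = -55 - 80 = -135
j: (-8)·14 - 5·(-5) = -112 - (-25) = -87
k: 5·(-10) - 11·14 = -50 - 154 = -204
b × c = (-135, -87, -204)
a · (b × c) = (-10)·(-135) + (-2)·(-87) + (-2)·(-204) = 1350 + 174 + 408 = 1932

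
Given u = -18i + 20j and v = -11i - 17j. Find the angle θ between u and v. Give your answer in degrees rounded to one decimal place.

u · v = (-18)·(-11) + 20·(-17) = 198 - 340 = -142
|u|² = 324 + 400 = 724,  |u| = √724 ≈ 26.907248
|v|² = 121 + 289 = 410,  |v| = √410 ≈ 20.248457
cos θ = -142 / (26.907248 · 20.248457) ≈ -0.26063
θ = arccos(-0.26063) ≈ 105.1°

105.1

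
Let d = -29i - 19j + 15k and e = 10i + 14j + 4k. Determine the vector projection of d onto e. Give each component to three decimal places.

d · e = (-29)·10 + (-19)·14 + 15·4 = -290 - 266 + 60 = -496
|e|² = 100 + 196 + 16 = 312
proj_e d = (-496/312) · (10, 14, 4) ≈ (-15.897, -22.256, -6.359)

(-15.897, -22.256, -6.359)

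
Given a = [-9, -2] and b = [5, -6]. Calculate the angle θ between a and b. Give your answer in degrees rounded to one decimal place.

a · b = (-9)·5 + (-2)·(-6) = -45 + 12 = -33
|a|² = 81 + 4 = 85,  |a| = √85 ≈ 9.219544
|b|² = 25 + 36 = 61,  |b| = √61 ≈ 7.810250
cos θ = -33 / (9.219544 · 7.810250) ≈ -0.45829
θ = arccos(-0.45829) ≈ 117.3°

117.3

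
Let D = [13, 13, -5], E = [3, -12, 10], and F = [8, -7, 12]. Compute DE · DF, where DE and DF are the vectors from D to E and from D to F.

DE = E − D = (-10, -25, 15)
DF = F − D = (-5, -20, 17)
DE · DF = (-10)·(-5) + (-25)·(-20) + 15·17 = 50 + 500 + 255 = 805

805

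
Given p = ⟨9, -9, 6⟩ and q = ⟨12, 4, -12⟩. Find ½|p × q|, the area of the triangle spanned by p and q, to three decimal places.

122.670

i: (-9)·(-12) - 6·4 = 108 - 24 = 84
j: 6·12 - 9·(-12) = 72 - (-108) = 180
k: 9·4 - (-9)·12 = 36 - (-108) = 144
p × q = (84, 180, 144)
|p × q| = √(84² + 180² + 144²) = √60192 ≈ 245.3406
area = ½ · 245.3406 ≈ 122.670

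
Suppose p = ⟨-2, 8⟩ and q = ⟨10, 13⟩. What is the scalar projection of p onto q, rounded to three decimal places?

5.122

p · q = (-2)·10 + 8·13 = -20 + 104 = 84
|q| = √(100 + 169) = √269 ≈ 16.4012
comp_q p = 84 / √269 ≈ 5.122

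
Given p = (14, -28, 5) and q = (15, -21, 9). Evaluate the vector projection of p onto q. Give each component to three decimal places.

p · q = 14·15 + (-28)·(-21) + 5·9 = 210 + 588 + 45 = 843
|q|² = 225 + 441 + 81 = 747
proj_q p = (843/747) · (15, -21, 9) ≈ (16.928, -23.699, 10.157)

(16.928, -23.699, 10.157)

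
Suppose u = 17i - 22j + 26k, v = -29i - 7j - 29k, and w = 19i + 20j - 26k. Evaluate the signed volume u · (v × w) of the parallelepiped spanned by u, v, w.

v × w:
i: (-7)·(-26) - (-29)·20 = 182 - (-580) = 762
j: (-29)·19 - (-29)·(-26) = -551 - 754 = -1305
k: (-29)·20 - (-7)·19 = -580 - (-133) = -447
v × w = (762, -1305, -447)
u · (v × w) = 17·762 + (-22)·(-1305) + 26·(-447) = 12954 + 28710 - 11622 = 30042

30042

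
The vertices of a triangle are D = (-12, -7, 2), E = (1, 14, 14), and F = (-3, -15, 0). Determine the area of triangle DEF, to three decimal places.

163.341

DE = (13, 21, 12),  DF = (9, -8, -2)
i: 21·(-2) - 12·(-8) = -42 - (-96) = 54
j: 12·9 - 13·(-2) = 108 - (-26) = 134
k: 13·(-8) - 21·9 = -104 - 189 = -293
DE × DF = (54, 134, -293)
|DE × DF| = √106721 ≈ 326.6818
area = ½ · 326.6818 ≈ 163.341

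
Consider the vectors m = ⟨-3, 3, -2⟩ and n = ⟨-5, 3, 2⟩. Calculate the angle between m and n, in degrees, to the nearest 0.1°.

46.2

m · n = (-3)·(-5) + 3·3 + (-2)·2 = 15 + 9 - 4 = 20
|m|² = 9 + 9 + 4 = 22,  |m| = √22 ≈ 4.690416
|n|² = 25 + 9 + 4 = 38,  |n| = √38 ≈ 6.164414
cos θ = 20 / (4.690416 · 6.164414) ≈ 0.69171
θ = arccos(0.69171) ≈ 46.2°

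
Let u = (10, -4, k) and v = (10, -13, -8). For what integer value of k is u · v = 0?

19

u · v = 10·10 + (-4)·(-13) + k·(-8) = 152 - 8k
Set equal to 0: -8k = -152, so k = 19.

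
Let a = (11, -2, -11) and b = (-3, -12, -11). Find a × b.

(-110, 154, -138)

i: (-2)·(-11) - (-11)·(-12) = 22 - 132 = -110
j: (-11)·(-3) - 11·(-11) = 33 - (-121) = 154
k: 11·(-12) - (-2)·(-3) = -132 - 6 = -138
a × b = (-110, 154, -138)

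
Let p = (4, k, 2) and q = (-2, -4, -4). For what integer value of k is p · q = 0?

p · q = 4·(-2) + k·(-4) + 2·(-4) = -16 - 4k
Set equal to 0: -4k = 16, so k = -4.

-4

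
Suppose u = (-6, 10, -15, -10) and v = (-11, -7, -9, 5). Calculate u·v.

81

u · v = (-6)·(-11) + 10·(-7) + (-15)·(-9) + (-10)·5 = 66 - 70 + 135 - 50 = 81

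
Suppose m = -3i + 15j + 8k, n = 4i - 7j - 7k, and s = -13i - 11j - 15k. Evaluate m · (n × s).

n × s:
i: (-7)·(-15) - (-7)·(-11) = 105 - 77 = 28
j: (-7)·(-13) - 4·(-15) = 91 - (-60) = 151
k: 4·(-11) - (-7)·(-13) = -44 - 91 = -135
n × s = (28, 151, -135)
m · (n × s) = (-3)·28 + 15·151 + 8·(-135) = -84 + 2265 - 1080 = 1101

1101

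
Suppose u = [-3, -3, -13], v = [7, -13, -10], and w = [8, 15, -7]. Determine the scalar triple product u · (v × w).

-3347

v × w:
i: (-13)·(-7) - (-10)·15 = 91 - (-150) = 241
j: (-10)·8 - 7·(-7) = -80 - (-49) = -31
k: 7·15 - (-13)·8 = 105 - (-104) = 209
v × w = (241, -31, 209)
u · (v × w) = (-3)·241 + (-3)·(-31) + (-13)·209 = -723 + 93 - 2717 = -3347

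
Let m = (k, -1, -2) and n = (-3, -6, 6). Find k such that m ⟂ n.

m · n = k·(-3) + (-1)·(-6) + (-2)·6 = -6 - 3k
Set equal to 0: -3k = 6, so k = -2.

-2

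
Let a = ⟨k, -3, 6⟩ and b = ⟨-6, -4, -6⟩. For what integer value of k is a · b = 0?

a · b = k·(-6) + (-3)·(-4) + 6·(-6) = -24 - 6k
Set equal to 0: -6k = 24, so k = -4.

-4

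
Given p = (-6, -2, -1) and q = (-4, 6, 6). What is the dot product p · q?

p · q = (-6)·(-4) + (-2)·6 + (-1)·6 = 24 - 12 - 6 = 6

6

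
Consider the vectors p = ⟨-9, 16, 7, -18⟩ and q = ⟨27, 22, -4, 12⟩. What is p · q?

p · q = (-9)·27 + 16·22 + 7·(-4) + (-18)·12 = -243 + 352 - 28 - 216 = -135

-135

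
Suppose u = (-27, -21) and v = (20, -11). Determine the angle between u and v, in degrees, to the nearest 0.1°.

113.3

u · v = (-27)·20 + (-21)·(-11) = -540 + 231 = -309
|u|² = 729 + 441 = 1170,  |u| = √1170 ≈ 34.205263
|v|² = 400 + 121 = 521,  |v| = √521 ≈ 22.825424
cos θ = -309 / (34.205263 · 22.825424) ≈ -0.39577
θ = arccos(-0.39577) ≈ 113.3°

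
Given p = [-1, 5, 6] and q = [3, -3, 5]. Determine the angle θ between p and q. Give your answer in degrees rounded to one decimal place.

p · q = (-1)·3 + 5·(-3) + 6·5 = -3 - 15 + 30 = 12
|p|² = 1 + 25 + 36 = 62,  |p| = √62 ≈ 7.874008
|q|² = 9 + 9 + 25 = 43,  |q| = √43 ≈ 6.557439
cos θ = 12 / (7.874008 · 6.557439) ≈ 0.23241
θ = arccos(0.23241) ≈ 76.6°

76.6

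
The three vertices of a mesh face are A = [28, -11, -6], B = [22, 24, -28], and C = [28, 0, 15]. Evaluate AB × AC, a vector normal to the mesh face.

(977, 126, -66)

AB = (-6, 35, -22)
AC = (0, 11, 21)
i: 35·21 - (-22)·11 = 735 - (-242) = 977
j: (-22)·0 - (-6)·21 = 0 - (-126) = 126
k: (-6)·11 - 35·0 = -66 - 0 = -66
AB × AC = (977, 126, -66)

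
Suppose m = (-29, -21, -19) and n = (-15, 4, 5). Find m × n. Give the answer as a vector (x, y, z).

i: (-21)·5 - (-19)·4 = -105 - (-76) = -29
j: (-19)·(-15) - (-29)·5 = 285 - (-145) = 430
k: (-29)·4 - (-21)·(-15) = -116 - 315 = -431
m × n = (-29, 430, -431)

(-29, 430, -431)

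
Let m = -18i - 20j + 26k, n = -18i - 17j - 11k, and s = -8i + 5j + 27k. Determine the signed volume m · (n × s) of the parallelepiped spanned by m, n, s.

n × s:
i: (-17)·27 - (-11)·5 = -459 - (-55) = -404
j: (-11)·(-8) - (-18)·27 = 88 - (-486) = 574
k: (-18)·5 - (-17)·(-8) = -90 - 136 = -226
n × s = (-404, 574, -226)
m · (n × s) = (-18)·(-404) + (-20)·574 + 26·(-226) = 7272 - 11480 - 5876 = -10084

-10084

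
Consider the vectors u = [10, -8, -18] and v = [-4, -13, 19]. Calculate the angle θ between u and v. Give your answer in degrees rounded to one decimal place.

122.6

u · v = 10·(-4) + (-8)·(-13) + (-18)·19 = -40 + 104 - 342 = -278
|u|² = 100 + 64 + 324 = 488,  |u| = √488 ≈ 22.090722
|v|² = 16 + 169 + 361 = 546,  |v| = √546 ≈ 23.366643
cos θ = -278 / (22.090722 · 23.366643) ≈ -0.53857
θ = arccos(-0.53857) ≈ 122.6°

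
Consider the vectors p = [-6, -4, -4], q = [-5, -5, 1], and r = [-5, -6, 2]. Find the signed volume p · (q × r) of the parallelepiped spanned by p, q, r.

-16

q × r:
i: (-5)·2 - 1·(-6) = -10 - (-6) = -4
j: 1·(-5) - (-5)·2 = -5 - (-10) = 5
k: (-5)·(-6) - (-5)·(-5) = 30 - 25 = 5
q × r = (-4, 5, 5)
p · (q × r) = (-6)·(-4) + (-4)·5 + (-4)·5 = 24 - 20 - 20 = -16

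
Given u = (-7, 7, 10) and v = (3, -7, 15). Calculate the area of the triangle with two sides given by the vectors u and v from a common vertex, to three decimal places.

i: 7·15 - 10·(-7) = 105 - (-70) = 175
j: 10·3 - (-7)·15 = 30 - (-105) = 135
k: (-7)·(-7) - 7·3 = 49 - 21 = 28
u × v = (175, 135, 28)
|u × v| = √(175² + 135² + 28²) = √49634 ≈ 222.7869
area = ½ · 222.7869 ≈ 111.393

111.393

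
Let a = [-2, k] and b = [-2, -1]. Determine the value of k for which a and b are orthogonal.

4

a · b = (-2)·(-2) + k·(-1) = 4 - 1k
Set equal to 0: -1k = -4, so k = 4.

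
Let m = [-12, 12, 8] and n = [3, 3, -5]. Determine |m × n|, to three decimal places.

i: 12·(-5) - 8·3 = -60 - 24 = -84
j: 8·3 - (-12)·(-5) = 24 - 60 = -36
k: (-12)·3 - 12·3 = -36 - 36 = -72
m × n = (-84, -36, -72)
|m × n| = √((-84)² + (-36)² + (-72)²) = √13536 ≈ 116.3443

116.344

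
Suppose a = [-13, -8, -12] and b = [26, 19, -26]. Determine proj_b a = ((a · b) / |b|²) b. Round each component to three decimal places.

a · b = (-13)·26 + (-8)·19 + (-12)·(-26) = -338 - 152 + 312 = -178
|b|² = 676 + 361 + 676 = 1713
proj_b a = (-178/1713) · (26, 19, -26) ≈ (-2.702, -1.974, 2.702)

(-2.702, -1.974, 2.702)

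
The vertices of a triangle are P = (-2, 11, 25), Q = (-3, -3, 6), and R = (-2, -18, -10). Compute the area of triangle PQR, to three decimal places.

PQ = (-1, -14, -19),  PR = (0, -29, -35)
i: (-14)·(-35) - (-19)·(-29) = 490 - 551 = -61
j: (-19)·0 - (-1)·(-35) = 0 - 35 = -35
k: (-1)·(-29) - (-14)·0 = 29 - 0 = 29
PQ × PR = (-61, -35, 29)
|PQ × PR| = √5787 ≈ 76.0723
area = ½ · 76.0723 ≈ 38.036

38.036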